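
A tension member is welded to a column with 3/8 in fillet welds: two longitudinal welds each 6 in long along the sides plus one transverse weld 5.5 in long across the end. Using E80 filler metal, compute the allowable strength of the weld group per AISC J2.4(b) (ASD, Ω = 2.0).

R_n/Ω ≈ 117 kip

E80XX → F_EXX = 80 ksi.
t_e = 0.707 × 0.375 = 0.2651 in.
R_nwl = 0.6 × 80 × 0.2651 × 12 = 152.7 kip (longitudinal, 2 welds).
R_nwt = 0.6 × 80 × 0.2651 × 5.5 = 69.99 kip (transverse, base value).
(i) R_nwl + R_nwt = 222.7 kip; (ii) 0.85 R_nwl + 1.5 R_nwt = 234.8 kip.
R_n = max = 234.8 kip [governs: (ii)]; R_n/Ω = 117.4 kip.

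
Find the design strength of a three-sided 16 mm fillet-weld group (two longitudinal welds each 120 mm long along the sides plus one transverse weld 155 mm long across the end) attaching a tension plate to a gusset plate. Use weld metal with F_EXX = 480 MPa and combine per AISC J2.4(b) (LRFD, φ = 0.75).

t_e = 0.707 × 16 = 11.31 mm.
R_nwl = 0.6 × 480 × 11.31 × 240 × 10⁻³ = 781.9 kN (longitudinal, 2 welds).
R_nwt = 0.6 × 480 × 11.31 × 155 × 10⁻³ = 505 kN (transverse, base value).
(i) R_nwl + R_nwt = 1287 kN; (ii) 0.85 R_nwl + 1.5 R_nwt = 1422 kN.
R_n = max = 1422 kN [governs: (ii)]; φR_n = 1067 kN.

φR_n ≈ 1070 kN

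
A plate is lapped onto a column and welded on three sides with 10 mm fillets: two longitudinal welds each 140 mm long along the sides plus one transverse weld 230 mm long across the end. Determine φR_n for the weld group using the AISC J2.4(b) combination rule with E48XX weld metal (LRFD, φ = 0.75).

φR_n ≈ 890 kN

E48XX → F_EXX = 480 MPa.
t_e = 0.707 × 10 = 7.07 mm.
R_nwl = 0.6 × 480 × 7.07 × 280 × 10⁻³ = 570.1 kN (longitudinal, 2 welds).
R_nwt = 0.6 × 480 × 7.07 × 230 × 10⁻³ = 468.3 kN (transverse, base value).
(i) R_nwl + R_nwt = 1038 kN; (ii) 0.85 R_nwl + 1.5 R_nwt = 1187 kN.
R_n = max = 1187 kN [governs: (ii)]; φR_n = 890.3 kN.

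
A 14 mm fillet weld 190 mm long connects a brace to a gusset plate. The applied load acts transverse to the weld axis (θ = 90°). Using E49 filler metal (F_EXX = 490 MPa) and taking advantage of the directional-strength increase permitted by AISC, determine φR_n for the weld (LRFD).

t_e = 0.707 × 14 = 9.898 mm; A_we = 9.898 × 190 = 1881 mm².
Directional factor: 1.0 + 0.5 sin^1.5(90°) = 1.5.
F_nw = 0.6 × 490 × 1.5 = 441 MPa.
φR_n = 0.75 × 441 × 1881 × 10⁻³ = 622 kN.

φR_n ≈ 622 kN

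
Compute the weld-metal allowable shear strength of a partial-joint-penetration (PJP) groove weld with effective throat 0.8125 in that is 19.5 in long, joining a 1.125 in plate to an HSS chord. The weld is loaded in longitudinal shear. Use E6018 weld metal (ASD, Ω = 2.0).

R_n/Ω ≈ 285 kips

E60XX → F_EXX = 60 ksi.
Effective throat (given) t_e = 0.8125 in.
A_we = 0.8125 × 19.5 = 15.84 in².
F_nw = 0.6 F_EXX = 36 ksi.
R_n/Ω = (36 × 15.84) / 2.0 = 285.2 kips.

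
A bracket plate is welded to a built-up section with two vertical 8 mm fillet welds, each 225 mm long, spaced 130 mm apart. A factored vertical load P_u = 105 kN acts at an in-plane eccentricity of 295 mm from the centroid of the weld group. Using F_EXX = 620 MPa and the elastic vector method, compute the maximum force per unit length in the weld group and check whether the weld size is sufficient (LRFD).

f_max ≈ 1190 N/mm; adequate

Total weld length L_w = 450 mm. Treat welds as unit-width lines.
Polar moment about centroid: J = 2[d³/12 + d(b/2)²] = 2[225³/12 + 225×65²] = 3800000 mm³.
Direct shear f_v = P/L_w = 105×10³ / 450 = 233.3 N/mm (vertical).
Torsion M = P·e = 105×10³ × 295 = 30975000 N·mm.
Critical point at (x, y) = (65, 112.5) from centroid. f_tx = M·y/J = 917.1 N/mm; f_ty = M·x/J = 529.9 N/mm.
Resultant f_max = √[f_tx² + (f_v + f_ty)²] = √[917.1² + (233.3 + 529.9)²] = 1193 N/mm.
Capacity per unit length: φr_n = 0.75 × 0.6 × 620 × (0.707 × 8) = 1578 N/mm.
1193 ≤ 1578 → adequate.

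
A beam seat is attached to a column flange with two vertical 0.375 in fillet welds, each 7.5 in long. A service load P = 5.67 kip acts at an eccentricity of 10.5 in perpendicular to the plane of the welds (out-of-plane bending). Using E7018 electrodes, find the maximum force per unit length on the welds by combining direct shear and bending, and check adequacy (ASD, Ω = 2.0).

E70XX → F_EXX = 70 ksi.
L_w = 2 × 7.5 = 15 in; section modulus (unit throat) S = 2 × L²/6 = 18.75 in².
Direct shear f_v = P/L_w = 5.67/15 = 0.378 kip/in.
Moment M = P × e = 5.67 × 10.5 = 59.535 kip·in; bending f_b = M/S = 3.175 kip/in.
f_max = √(f_v² + f_b²) = √(0.378² + 3.175²) = 3.198 kip/in.
r_n/Ω = (1/2.0) × 0.6 × 70 × (0.707 × 0.375) = 5.568 kip/in → adequate.

f_max ≈ 3.2 kip/in; adequate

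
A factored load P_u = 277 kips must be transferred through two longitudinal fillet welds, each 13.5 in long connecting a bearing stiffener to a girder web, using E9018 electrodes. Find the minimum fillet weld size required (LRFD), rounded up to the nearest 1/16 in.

E90XX → F_EXX = 90 ksi.
Total weld length L = 27 in.
Required throat t_e = P_u / (φ × 0.6 F_EXX × L) = 277 / (0.75 × 0.6 × 90 × 27) = 0.2533 in.
Required leg w = t_e / 0.707 = 0.3583 in → use 3/8 in.

w = 3/8 in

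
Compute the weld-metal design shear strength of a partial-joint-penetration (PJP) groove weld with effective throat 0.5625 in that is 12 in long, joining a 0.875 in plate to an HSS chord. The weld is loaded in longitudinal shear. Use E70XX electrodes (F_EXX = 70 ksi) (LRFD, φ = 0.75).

Effective throat (given) t_e = 0.5625 in.
A_we = 0.5625 × 12 = 6.75 in².
F_nw = 0.6 F_EXX = 42 ksi.
φR_n = 0.75 × 42 × 6.75 = 212.6 kip.

φR_n ≈ 213 kip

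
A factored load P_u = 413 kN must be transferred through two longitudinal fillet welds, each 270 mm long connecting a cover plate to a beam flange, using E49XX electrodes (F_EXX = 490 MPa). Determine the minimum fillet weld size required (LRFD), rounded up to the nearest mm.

w = 5 mm

Total weld length L = 540 mm.
Required throat t_e = P_u / (φ × 0.6 F_EXX × L) = 413 / (0.75 × 0.6 × 490 × 540 × 10⁻³) = 3.469 mm.
Required leg w = t_e / 0.707 = 4.906 mm → use 5 mm.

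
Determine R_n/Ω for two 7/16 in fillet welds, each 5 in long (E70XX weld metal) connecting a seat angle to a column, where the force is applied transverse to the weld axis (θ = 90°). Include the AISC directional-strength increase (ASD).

R_n/Ω ≈ 97.4 kips

E70XX → F_EXX = 70 ksi.
t_e = 0.707 × 0.4375 = 0.3093 in; A_we = 0.3093 × 10 = 3.093 in².
Directional factor: 1.0 + 0.5 sin^1.5(90°) = 1.5.
F_nw = 0.6 × 70 × 1.5 = 63 ksi.
R_n/Ω = (63 × 3.093) / 2.0 = 97.43 kips.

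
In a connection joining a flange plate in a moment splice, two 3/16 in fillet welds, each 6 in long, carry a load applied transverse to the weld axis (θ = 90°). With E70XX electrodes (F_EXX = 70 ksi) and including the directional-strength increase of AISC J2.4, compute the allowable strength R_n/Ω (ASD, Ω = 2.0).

R_n/Ω ≈ 50.1 kip

t_e = 0.707 × 0.1875 = 0.1326 in; A_we = 0.1326 × 12 = 1.591 in².
Directional factor: 1.0 + 0.5 sin^1.5(90°) = 1.5.
F_nw = 0.6 × 70 × 1.5 = 63 ksi.
R_n/Ω = (63 × 1.591) / 2.0 = 50.11 kip.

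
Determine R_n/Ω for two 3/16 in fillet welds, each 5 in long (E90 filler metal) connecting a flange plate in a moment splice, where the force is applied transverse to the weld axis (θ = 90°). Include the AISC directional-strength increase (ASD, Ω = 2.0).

R_n/Ω ≈ 53.7 kip

E90XX → F_EXX = 90 ksi.
t_e = 0.707 × 0.1875 = 0.1326 in; A_we = 0.1326 × 10 = 1.326 in².
Directional factor: 1.0 + 0.5 sin^1.5(90°) = 1.5.
F_nw = 0.6 × 90 × 1.5 = 81 ksi.
R_n/Ω = (81 × 1.326) / 2.0 = 53.69 kip.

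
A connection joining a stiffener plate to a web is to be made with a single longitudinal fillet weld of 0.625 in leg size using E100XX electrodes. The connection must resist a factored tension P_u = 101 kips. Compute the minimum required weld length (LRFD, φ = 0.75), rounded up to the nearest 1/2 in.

E100XX → F_EXX = 100 ksi.
Throat t_e = 0.707 × 0.625 = 0.4419 in.
φr_n = 0.75 × 0.6 × 100 × 0.4419 = 19.88 kips/in.
L_req = P_u / φr_n = 101 / 19.88 = 5.079 in total.
Round up → use L = 5.5 in.

L = 5.5 in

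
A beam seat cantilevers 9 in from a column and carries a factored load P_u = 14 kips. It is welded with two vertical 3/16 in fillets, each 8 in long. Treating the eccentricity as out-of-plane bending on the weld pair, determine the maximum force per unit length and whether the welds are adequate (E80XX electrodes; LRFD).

f_max ≈ 5.97 kip/in; NOT adequate

E80XX → F_EXX = 80 ksi.
L_w = 2 × 8 = 16 in; section modulus (unit throat) S = 2 × L²/6 = 21.33 in².
Direct shear f_v = P/L_w = 14/16 = 0.875 kip/in.
Moment M = P × e = 14 × 9 = 126 kip·in; bending f_b = M/S = 5.906 kip/in.
f_max = √(f_v² + f_b²) = √(0.875² + 5.906²) = 5.971 kip/in.
φr_n = 0.75 × 0.6 × 80 × (0.707 × 0.1875) = 4.772 kip/in → NOT adequate.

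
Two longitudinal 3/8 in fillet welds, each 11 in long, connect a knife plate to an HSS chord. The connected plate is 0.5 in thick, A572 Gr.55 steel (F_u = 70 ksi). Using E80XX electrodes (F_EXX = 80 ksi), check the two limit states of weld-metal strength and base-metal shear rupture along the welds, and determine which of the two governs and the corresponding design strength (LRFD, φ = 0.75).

φR_n ≈ 210 kip (weld metal governs)

t_e = 0.707 × 0.375 = 0.2651 in; L = 22 in.
Weld metal: φR_n = 0.75 × 0.6 × 80 × 0.2651 × 22 = 210 kip.
Base metal (shear rupture): φR_n = 0.75 × 0.6 × 70 × 0.5 × 22 = 346.5 kip.
Governing: weld metal.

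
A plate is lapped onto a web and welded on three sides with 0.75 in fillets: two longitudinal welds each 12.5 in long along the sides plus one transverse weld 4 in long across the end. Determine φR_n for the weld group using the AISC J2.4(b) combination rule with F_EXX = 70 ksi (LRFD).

φR_n ≈ 484 kip

t_e = 0.707 × 0.75 = 0.5302 in.
R_nwl = 0.6 × 70 × 0.5302 × 25 = 556.8 kip (longitudinal, 2 welds).
R_nwt = 0.6 × 70 × 0.5302 × 4 = 89.08 kip (transverse, base value).
(i) R_nwl + R_nwt = 645.8 kip; (ii) 0.85 R_nwl + 1.5 R_nwt = 606.9 kip.
R_n = max = 645.8 kip [governs: (i)]; φR_n = 484.4 kip.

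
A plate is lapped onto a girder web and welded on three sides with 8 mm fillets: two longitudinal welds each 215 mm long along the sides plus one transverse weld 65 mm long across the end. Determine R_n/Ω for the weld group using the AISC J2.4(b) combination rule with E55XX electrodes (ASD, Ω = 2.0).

R_n/Ω ≈ 462 kN

E55XX → F_EXX = 550 MPa.
t_e = 0.707 × 8 = 5.656 mm.
R_nwl = 0.6 × 550 × 5.656 × 430 × 10⁻³ = 802.6 kN (longitudinal, 2 welds).
R_nwt = 0.6 × 550 × 5.656 × 65 × 10⁻³ = 121.3 kN (transverse, base value).
(i) R_nwl + R_nwt = 923.9 kN; (ii) 0.85 R_nwl + 1.5 R_nwt = 864.2 kN.
R_n = max = 923.9 kN [governs: (i)]; R_n/Ω = 462 kN.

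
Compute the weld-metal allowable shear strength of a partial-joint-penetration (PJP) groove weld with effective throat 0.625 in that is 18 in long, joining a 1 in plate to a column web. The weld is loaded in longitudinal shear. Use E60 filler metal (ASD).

R_n/Ω ≈ 202 kip

E60XX → F_EXX = 60 ksi.
Effective throat (given) t_e = 0.625 in.
A_we = 0.625 × 18 = 11.25 in².
F_nw = 0.6 F_EXX = 36 ksi.
R_n/Ω = (36 × 11.25) / 2.0 = 202.5 kip.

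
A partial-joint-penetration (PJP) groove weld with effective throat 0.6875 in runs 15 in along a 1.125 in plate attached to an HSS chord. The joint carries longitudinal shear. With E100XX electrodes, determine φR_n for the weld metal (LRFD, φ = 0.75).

E100XX → F_EXX = 100 ksi.
Effective throat (given) t_e = 0.6875 in.
A_we = 0.6875 × 15 = 10.31 in².
F_nw = 0.6 F_EXX = 60 ksi.
φR_n = 0.75 × 60 × 10.31 = 464.1 kip.

φR_n ≈ 464 kip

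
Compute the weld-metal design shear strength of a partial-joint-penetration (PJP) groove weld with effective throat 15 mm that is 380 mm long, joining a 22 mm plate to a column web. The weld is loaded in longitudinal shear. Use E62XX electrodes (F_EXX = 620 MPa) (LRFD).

Effective throat (given) t_e = 15 mm.
A_we = 15 × 380 = 5700 mm².
F_nw = 0.6 F_EXX = 372 MPa.
φR_n = 0.75 × 372 × 5700 × 10⁻³ = 1590 kN.

φR_n ≈ 1590 kN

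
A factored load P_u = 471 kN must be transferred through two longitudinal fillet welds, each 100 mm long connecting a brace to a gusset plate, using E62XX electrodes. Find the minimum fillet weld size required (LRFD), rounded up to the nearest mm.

w = 12 mm

E62XX → F_EXX = 620 MPa.
Total weld length L = 200 mm.
Required throat t_e = P_u / (φ × 0.6 F_EXX × L) = 471 / (0.75 × 0.6 × 620 × 200 × 10⁻³) = 8.441 mm.
Required leg w = t_e / 0.707 = 11.94 mm → use 12 mm.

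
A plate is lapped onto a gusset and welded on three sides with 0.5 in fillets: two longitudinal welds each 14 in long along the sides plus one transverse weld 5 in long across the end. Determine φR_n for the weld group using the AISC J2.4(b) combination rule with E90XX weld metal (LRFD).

E90XX → F_EXX = 90 ksi.
t_e = 0.707 × 0.5 = 0.3535 in.
R_nwl = 0.6 × 90 × 0.3535 × 28 = 534.5 kip (longitudinal, 2 welds).
R_nwt = 0.6 × 90 × 0.3535 × 5 = 95.44 kip (transverse, base value).
(i) R_nwl + R_nwt = 629.9 kip; (ii) 0.85 R_nwl + 1.5 R_nwt = 597.5 kip.
R_n = max = 629.9 kip [governs: (i)]; φR_n = 472.5 kip.

φR_n ≈ 472 kip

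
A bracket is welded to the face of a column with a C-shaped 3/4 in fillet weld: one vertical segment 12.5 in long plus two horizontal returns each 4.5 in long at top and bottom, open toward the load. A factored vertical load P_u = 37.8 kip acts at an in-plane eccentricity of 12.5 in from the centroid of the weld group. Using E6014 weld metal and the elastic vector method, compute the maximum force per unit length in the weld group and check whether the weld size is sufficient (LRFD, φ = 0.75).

E60XX → F_EXX = 60 ksi.
Total weld length L_w = 21.5 in. Treat welds as unit-width lines.
Centroid: x̄ = 2×4.5×2.25 / 21.5 = 0.9419 in from the vertical weld.
Polar moment about centroid: J = I_x + I_y = [12.5³/12 + 2×4.5×6.25²] + [12.5×0.9419² + 2(4.5³/12 + 4.5×1.308²)] = 556 in³.
Direct shear f_v = P/L_w = 37.8 / 21.5 = 1.758 kip/in (vertical).
Torsion M = P·e = 37.8 × 12.5 = 472.5 kip·in.
Critical point at (x, y) = (3.558, 6.25) from centroid. f_tx = M·y/J = 5.311 kip/in; f_ty = M·x/J = 3.024 kip/in.
Resultant f_max = √[f_tx² + (f_v + f_ty)²] = √[5.311² + (1.758 + 3.024)²] = 7.147 kip/in.
Capacity per unit length: φr_n = 0.75 × 0.6 × 60 × (0.707 × 0.75) = 14.32 kip/in.
7.147 ≤ 14.32 → adequate.

f_max ≈ 7.15 kip/in; adequate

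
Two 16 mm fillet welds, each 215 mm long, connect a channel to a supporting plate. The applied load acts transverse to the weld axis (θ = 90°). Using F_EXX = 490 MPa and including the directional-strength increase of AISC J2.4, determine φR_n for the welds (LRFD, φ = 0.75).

φR_n ≈ 1610 kN

t_e = 0.707 × 16 = 11.31 mm; A_we = 11.31 × 430 = 4864 mm².
Directional factor: 1.0 + 0.5 sin^1.5(90°) = 1.5.
F_nw = 0.6 × 490 × 1.5 = 441 MPa.
φR_n = 0.75 × 441 × 4864 × 10⁻³ = 1609 kN.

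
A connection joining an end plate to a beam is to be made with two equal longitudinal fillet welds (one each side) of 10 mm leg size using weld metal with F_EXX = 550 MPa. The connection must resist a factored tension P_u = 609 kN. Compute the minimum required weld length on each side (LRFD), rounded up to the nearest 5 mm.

L = 175 mm on each side

Throat t_e = 0.707 × 10 = 7.07 mm.
φr_n = 0.75 × 0.6 × 550 × 7.07 × 10⁻³ = 1.75 kN/mm.
L_req = P_u / φr_n = 609 / 1.75 = 348 mm total.
Per side: 348 / 2 = 174 mm.
Round up → use L = 175 mm on each side.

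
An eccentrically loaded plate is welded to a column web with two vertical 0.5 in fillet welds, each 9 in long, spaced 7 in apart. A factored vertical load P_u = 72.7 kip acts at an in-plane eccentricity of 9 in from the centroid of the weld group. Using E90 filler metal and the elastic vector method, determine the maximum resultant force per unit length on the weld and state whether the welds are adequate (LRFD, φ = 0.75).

E90XX → F_EXX = 90 ksi.
Total weld length L_w = 18 in. Treat welds as unit-width lines.
Polar moment about centroid: J = 2[d³/12 + d(b/2)²] = 2[9³/12 + 9×3.5²] = 342 in³.
Direct shear f_v = P/L_w = 72.7 / 18 = 4.039 kip/in (vertical).
Torsion M = P·e = 72.7 × 9 = 654.3 kip·in.
Critical point at (x, y) = (3.5, 4.5) from centroid. f_tx = M·y/J = 8.609 kip/in; f_ty = M·x/J = 6.696 kip/in.
Resultant f_max = √[f_tx² + (f_v + f_ty)²] = √[8.609² + (4.039 + 6.696)²] = 13.76 kip/in.
Capacity per unit length: φr_n = 0.75 × 0.6 × 90 × (0.707 × 0.5) = 14.32 kip/in.
13.76 ≤ 14.32 → adequate.

f_max ≈ 13.8 kip/in; adequate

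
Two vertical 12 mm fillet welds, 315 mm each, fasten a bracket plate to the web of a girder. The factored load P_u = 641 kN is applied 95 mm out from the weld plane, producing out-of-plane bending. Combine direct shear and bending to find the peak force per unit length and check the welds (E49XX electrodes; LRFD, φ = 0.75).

E49XX → F_EXX = 490 MPa.
L_w = 2 × 315 = 630 mm; section modulus (unit throat) S = 2 × L²/6 = 33080 mm².
Direct shear f_v = P/L_w = 641×10³/630 = 1017 N/mm.
Moment M = P × e = 641×10³ × 95 = 60895000 N·mm; bending f_b = M/S = 1841 N/mm.
f_max = √(f_v² + f_b²) = √(1017² + 1841²) = 2104 N/mm.
φr_n = 0.75 × 0.6 × 490 × (0.707 × 12) = 1871 N/mm → NOT adequate.

f_max ≈ 2100 N/mm; NOT adequate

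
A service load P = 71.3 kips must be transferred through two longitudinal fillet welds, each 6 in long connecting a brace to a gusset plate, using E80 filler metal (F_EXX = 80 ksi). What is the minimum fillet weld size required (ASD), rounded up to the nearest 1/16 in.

Total weld length L = 12 in.
Required throat t_e = P × Ω / (0.6 F_EXX × L) = 71.3 × 2.0 / (0.6 × 80 × 12) = 0.2476 in.
Required leg w = t_e / 0.707 = 0.3502 in → use 3/8 in.

w = 3/8 in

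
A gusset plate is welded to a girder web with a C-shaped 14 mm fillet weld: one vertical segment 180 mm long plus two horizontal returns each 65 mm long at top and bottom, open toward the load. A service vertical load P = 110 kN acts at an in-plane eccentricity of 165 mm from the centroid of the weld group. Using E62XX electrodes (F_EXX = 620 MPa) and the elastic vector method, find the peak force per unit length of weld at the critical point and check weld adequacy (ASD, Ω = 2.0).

f_max ≈ 1340 N/mm; adequate

Total weld length L_w = 310 mm. Treat welds as unit-width lines.
Centroid: x̄ = 2×65×32.5 / 310 = 13.63 mm from the vertical weld.
Polar moment about centroid: J = I_x + I_y = [180³/12 + 2×65×90²] + [180×13.63² + 2(65³/12 + 65×18.87²)] = 1665000 mm³.
Direct shear f_v = P/L_w = 110×10³ / 310 = 354.8 N/mm (vertical).
Torsion M = P·e = 110×10³ × 165 = 18150000 N·mm.
Critical point at (x, y) = (51.37, 90) from centroid. f_tx = M·y/J = 981.4 N/mm; f_ty = M·x/J = 560.2 N/mm.
Resultant f_max = √[f_tx² + (f_v + f_ty)²] = √[981.4² + (354.8 + 560.2)²] = 1342 N/mm.
Capacity per unit length: r_n/Ω = (1/2.0) × 0.6 × 620 × (0.707 × 14) = 1841 N/mm.
1342 ≤ 1841 → adequate.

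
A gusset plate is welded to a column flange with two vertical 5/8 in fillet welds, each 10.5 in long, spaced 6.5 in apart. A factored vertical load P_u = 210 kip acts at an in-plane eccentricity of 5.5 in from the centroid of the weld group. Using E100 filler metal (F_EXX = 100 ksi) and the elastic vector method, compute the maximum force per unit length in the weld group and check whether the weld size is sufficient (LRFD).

Total weld length L_w = 21 in. Treat welds as unit-width lines.
Polar moment about centroid: J = 2[d³/12 + d(b/2)²] = 2[10.5³/12 + 10.5×3.25²] = 414.8 in³.
Direct shear f_v = P/L_w = 210 / 21 = 10 kip/in (vertical).
Torsion M = P·e = 210 × 5.5 = 1155 kip·in.
Critical point at (x, y) = (3.25, 5.25) from centroid. f_tx = M·y/J = 14.62 kip/in; f_ty = M·x/J = 9.051 kip/in.
Resultant f_max = √[f_tx² + (f_v + f_ty)²] = √[14.62² + (10 + 9.051)²] = 24.01 kip/in.
Capacity per unit length: φr_n = 0.75 × 0.6 × 100 × (0.707 × 0.625) = 19.88 kip/in.
24.01 > 19.88 → NOT adequate.

f_max ≈ 24 kip/in; NOT adequate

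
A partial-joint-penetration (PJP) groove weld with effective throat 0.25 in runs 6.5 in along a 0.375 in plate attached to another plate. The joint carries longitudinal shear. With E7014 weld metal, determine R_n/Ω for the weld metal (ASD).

R_n/Ω ≈ 34.1 kips

E70XX → F_EXX = 70 ksi.
Effective throat (given) t_e = 0.25 in.
A_we = 0.25 × 6.5 = 1.625 in².
F_nw = 0.6 F_EXX = 42 ksi.
R_n/Ω = (42 × 1.625) / 2.0 = 34.12 kips.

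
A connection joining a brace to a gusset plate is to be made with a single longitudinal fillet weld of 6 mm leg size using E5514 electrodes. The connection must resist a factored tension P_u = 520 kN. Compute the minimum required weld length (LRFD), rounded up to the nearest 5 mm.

E55XX → F_EXX = 550 MPa.
Throat t_e = 0.707 × 6 = 4.242 mm.
φr_n = 0.75 × 0.6 × 550 × 4.242 × 10⁻³ = 1.05 kN/mm.
L_req = P_u / φr_n = 520 / 1.05 = 495.3 mm total.
Round up → use L = 500 mm.

L = 500 mm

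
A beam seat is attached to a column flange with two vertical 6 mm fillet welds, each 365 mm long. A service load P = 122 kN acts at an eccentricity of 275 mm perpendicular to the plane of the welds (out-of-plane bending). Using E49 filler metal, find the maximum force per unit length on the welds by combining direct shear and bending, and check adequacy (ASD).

f_max ≈ 774 N/mm; NOT adequate

E49XX → F_EXX = 490 MPa.
L_w = 2 × 365 = 730 mm; section modulus (unit throat) S = 2 × L²/6 = 44410 mm².
Direct shear f_v = P/L_w = 122×10³/730 = 167.1 N/mm.
Moment M = P × e = 122×10³ × 275 = 33550000 N·mm; bending f_b = M/S = 755.5 N/mm.
f_max = √(f_v² + f_b²) = √(167.1² + 755.5²) = 773.8 N/mm.
r_n/Ω = (1/2.0) × 0.6 × 490 × (0.707 × 6) = 623.6 N/mm → NOT adequate.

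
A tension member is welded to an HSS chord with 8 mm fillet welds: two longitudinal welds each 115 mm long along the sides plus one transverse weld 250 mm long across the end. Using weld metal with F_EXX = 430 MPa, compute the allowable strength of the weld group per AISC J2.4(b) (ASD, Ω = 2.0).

R_n/Ω ≈ 416 kN

t_e = 0.707 × 8 = 5.656 mm.
R_nwl = 0.6 × 430 × 5.656 × 230 × 10⁻³ = 335.6 kN (longitudinal, 2 welds).
R_nwt = 0.6 × 430 × 5.656 × 250 × 10⁻³ = 364.8 kN (transverse, base value).
(i) R_nwl + R_nwt = 700.4 kN; (ii) 0.85 R_nwl + 1.5 R_nwt = 832.5 kN.
R_n = max = 832.5 kN [governs: (ii)]; R_n/Ω = 416.3 kN.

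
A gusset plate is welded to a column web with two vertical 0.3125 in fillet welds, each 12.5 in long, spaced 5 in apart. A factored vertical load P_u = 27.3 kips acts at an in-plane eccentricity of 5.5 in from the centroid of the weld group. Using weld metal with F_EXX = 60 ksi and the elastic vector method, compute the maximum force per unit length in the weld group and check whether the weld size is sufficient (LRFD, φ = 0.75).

Total weld length L_w = 25 in. Treat welds as unit-width lines.
Polar moment about centroid: J = 2[d³/12 + d(b/2)²] = 2[12.5³/12 + 12.5×2.5²] = 481.8 in³.
Direct shear f_v = P/L_w = 27.3 / 25 = 1.092 kip/in (vertical).
Torsion M = P·e = 27.3 × 5.5 = 150.15 kip·in.
Critical point at (x, y) = (2.5, 6.25) from centroid. f_tx = M·y/J = 1.948 kip/in; f_ty = M·x/J = 0.7792 kip/in.
Resultant f_max = √[f_tx² + (f_v + f_ty)²] = √[1.948² + (1.092 + 0.7792)²] = 2.701 kip/in.
Capacity per unit length: φr_n = 0.75 × 0.6 × 60 × (0.707 × 0.3125) = 5.965 kip/in.
2.701 ≤ 5.965 → adequate.

f_max ≈ 2.7 kip/in; adequate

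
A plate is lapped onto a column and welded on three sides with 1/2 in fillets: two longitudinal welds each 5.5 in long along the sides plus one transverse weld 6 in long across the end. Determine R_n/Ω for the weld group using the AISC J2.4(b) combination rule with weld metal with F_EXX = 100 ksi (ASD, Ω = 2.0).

t_e = 0.707 × 0.5 = 0.3535 in.
R_nwl = 0.6 × 100 × 0.3535 × 11 = 233.3 kip (longitudinal, 2 welds).
R_nwt = 0.6 × 100 × 0.3535 × 6 = 127.3 kip (transverse, base value).
(i) R_nwl + R_nwt = 360.6 kip; (ii) 0.85 R_nwl + 1.5 R_nwt = 389.2 kip.
R_n = max = 389.2 kip [governs: (ii)]; R_n/Ω = 194.6 kip.

R_n/Ω ≈ 195 kip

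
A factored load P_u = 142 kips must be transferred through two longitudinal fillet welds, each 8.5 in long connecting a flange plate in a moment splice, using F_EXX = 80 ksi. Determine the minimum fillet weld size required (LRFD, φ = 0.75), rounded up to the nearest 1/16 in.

w = 3/8 in

Total weld length L = 17 in.
Required throat t_e = P_u / (φ × 0.6 F_EXX × L) = 142 / (0.75 × 0.6 × 80 × 17) = 0.232 in.
Required leg w = t_e / 0.707 = 0.3282 in → use 3/8 in.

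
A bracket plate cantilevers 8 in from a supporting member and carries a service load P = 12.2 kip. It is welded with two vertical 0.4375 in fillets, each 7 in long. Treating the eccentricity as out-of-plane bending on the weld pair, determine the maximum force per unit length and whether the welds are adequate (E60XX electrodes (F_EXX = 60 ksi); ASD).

L_w = 2 × 7 = 14 in; section modulus (unit throat) S = 2 × L²/6 = 16.33 in².
Direct shear f_v = P/L_w = 12.2/14 = 0.8714 kip/in.
Moment M = P × e = 12.2 × 8 = 97.6 kip·in; bending f_b = M/S = 5.976 kip/in.
f_max = √(f_v² + f_b²) = √(0.8714² + 5.976²) = 6.039 kip/in.
r_n/Ω = (1/2.0) × 0.6 × 60 × (0.707 × 0.4375) = 5.568 kip/in → NOT adequate.

f_max ≈ 6.04 kip/in; NOT adequate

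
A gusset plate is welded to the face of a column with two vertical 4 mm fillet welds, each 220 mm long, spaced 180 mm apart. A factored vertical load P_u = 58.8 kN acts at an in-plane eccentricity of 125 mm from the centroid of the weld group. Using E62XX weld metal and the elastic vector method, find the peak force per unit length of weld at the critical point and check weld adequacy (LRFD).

E62XX → F_EXX = 620 MPa.
Total weld length L_w = 440 mm. Treat welds as unit-width lines.
Polar moment about centroid: J = 2[d³/12 + d(b/2)²] = 2[220³/12 + 220×90²] = 5339000 mm³.
Direct shear f_v = P/L_w = 58.8×10³ / 440 = 133.6 N/mm (vertical).
Torsion M = P·e = 58.8×10³ × 125 = 7350000 N·mm.
Critical point at (x, y) = (90, 110) from centroid. f_tx = M·y/J = 151.4 N/mm; f_ty = M·x/J = 123.9 N/mm.
Resultant f_max = √[f_tx² + (f_v + f_ty)²] = √[151.4² + (133.6 + 123.9)²] = 298.8 N/mm.
Capacity per unit length: φr_n = 0.75 × 0.6 × 620 × (0.707 × 4) = 789 N/mm.
298.8 ≤ 789 → adequate.

f_max ≈ 299 N/mm; adequate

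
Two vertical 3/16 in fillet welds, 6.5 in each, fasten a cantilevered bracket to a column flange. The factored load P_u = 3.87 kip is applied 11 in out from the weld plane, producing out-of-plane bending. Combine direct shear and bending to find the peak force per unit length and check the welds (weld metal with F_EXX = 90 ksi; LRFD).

f_max ≈ 3.04 kip/in; adequate

L_w = 2 × 6.5 = 13 in; section modulus (unit throat) S = 2 × L²/6 = 14.08 in².
Direct shear f_v = P/L_w = 3.87/13 = 0.2977 kip/in.
Moment M = P × e = 3.87 × 11 = 42.57 kip·in; bending f_b = M/S = 3.023 kip/in.
f_max = √(f_v² + f_b²) = √(0.2977² + 3.023²) = 3.037 kip/in.
φr_n = 0.75 × 0.6 × 90 × (0.707 × 0.1875) = 5.369 kip/in → adequate.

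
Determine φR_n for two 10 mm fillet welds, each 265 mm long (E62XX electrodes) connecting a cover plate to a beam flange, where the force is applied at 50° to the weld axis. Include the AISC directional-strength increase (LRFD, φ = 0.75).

E62XX → F_EXX = 620 MPa.
t_e = 0.707 × 10 = 7.07 mm; A_we = 7.07 × 530 = 3747 mm².
Directional factor: 1.0 + 0.5 sin^1.5(50°) = 1.335.
F_nw = 0.6 × 620 × 1.335 = 496.7 MPa.
φR_n = 0.75 × 496.7 × 3747 × 10⁻³ = 1396 kN.

φR_n ≈ 1400 kN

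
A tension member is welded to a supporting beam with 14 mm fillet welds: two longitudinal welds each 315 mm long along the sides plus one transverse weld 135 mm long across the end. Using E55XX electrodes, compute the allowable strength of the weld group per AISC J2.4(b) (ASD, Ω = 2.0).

E55XX → F_EXX = 550 MPa.
t_e = 0.707 × 14 = 9.898 mm.
R_nwl = 0.6 × 550 × 9.898 × 630 × 10⁻³ = 2058 kN (longitudinal, 2 welds).
R_nwt = 0.6 × 550 × 9.898 × 135 × 10⁻³ = 441 kN (transverse, base value).
(i) R_nwl + R_nwt = 2499 kN; (ii) 0.85 R_nwl + 1.5 R_nwt = 2411 kN.
R_n = max = 2499 kN [governs: (i)]; R_n/Ω = 1249 kN.

R_n/Ω ≈ 1250 kN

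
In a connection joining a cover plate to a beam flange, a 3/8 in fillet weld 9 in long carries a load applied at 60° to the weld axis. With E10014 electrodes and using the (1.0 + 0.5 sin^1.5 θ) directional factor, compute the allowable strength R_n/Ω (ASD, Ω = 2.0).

R_n/Ω ≈ 100 kip

E100XX → F_EXX = 100 ksi.
t_e = 0.707 × 0.375 = 0.2651 in; A_we = 0.2651 × 9 = 2.386 in².
Directional factor: 1.0 + 0.5 sin^1.5(60°) = 1.403.
F_nw = 0.6 × 100 × 1.403 = 84.18 ksi.
R_n/Ω = (84.18 × 2.386) / 2.0 = 100.4 kip.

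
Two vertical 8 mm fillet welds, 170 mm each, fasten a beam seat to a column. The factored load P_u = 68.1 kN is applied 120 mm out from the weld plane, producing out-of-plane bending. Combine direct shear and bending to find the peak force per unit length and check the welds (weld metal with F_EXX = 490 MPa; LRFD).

L_w = 2 × 170 = 340 mm; section modulus (unit throat) S = 2 × L²/6 = 9633 mm².
Direct shear f_v = P/L_w = 68.1×10³/340 = 200.3 N/mm.
Moment M = P × e = 68.1×10³ × 120 = 8172000 N·mm; bending f_b = M/S = 848.3 N/mm.
f_max = √(f_v² + f_b²) = √(200.3² + 848.3²) = 871.6 N/mm.
φr_n = 0.75 × 0.6 × 490 × (0.707 × 8) = 1247 N/mm → adequate.

f_max ≈ 872 N/mm; adequate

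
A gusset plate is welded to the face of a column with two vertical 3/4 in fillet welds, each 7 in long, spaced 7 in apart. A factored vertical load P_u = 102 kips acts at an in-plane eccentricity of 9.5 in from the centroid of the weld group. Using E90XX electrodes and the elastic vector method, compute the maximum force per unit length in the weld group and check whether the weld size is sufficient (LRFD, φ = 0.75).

f_max ≈ 26.6 kip/in; NOT adequate

E90XX → F_EXX = 90 ksi.
Total weld length L_w = 14 in. Treat welds as unit-width lines.
Polar moment about centroid: J = 2[d³/12 + d(b/2)²] = 2[7³/12 + 7×3.5²] = 228.7 in³.
Direct shear f_v = P/L_w = 102 / 14 = 7.286 kip/in (vertical).
Torsion M = P·e = 102 × 9.5 = 969 kip·in.
Critical point at (x, y) = (3.5, 3.5) from centroid. f_tx = M·y/J = 14.83 kip/in; f_ty = M·x/J = 14.83 kip/in.
Resultant f_max = √[f_tx² + (f_v + f_ty)²] = √[14.83² + (7.286 + 14.83)²] = 26.63 kip/in.
Capacity per unit length: φr_n = 0.75 × 0.6 × 90 × (0.707 × 0.75) = 21.48 kip/in.
26.63 > 21.48 → NOT adequate.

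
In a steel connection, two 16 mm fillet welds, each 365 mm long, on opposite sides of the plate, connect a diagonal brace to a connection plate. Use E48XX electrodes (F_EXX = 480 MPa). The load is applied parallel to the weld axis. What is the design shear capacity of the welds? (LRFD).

Effective throat t_e = 0.707 × 16 = 11.31 mm.
Total length L = 730 mm; A_we = 11.31 × 730 = 8258 mm².
F_nw = 0.6 F_EXX = 0.6 × 480 = 288 MPa.
φR_n = 0.75 × 288 × 8258 × 10⁻³ = 1784 kN.

φR_n ≈ 1780 kN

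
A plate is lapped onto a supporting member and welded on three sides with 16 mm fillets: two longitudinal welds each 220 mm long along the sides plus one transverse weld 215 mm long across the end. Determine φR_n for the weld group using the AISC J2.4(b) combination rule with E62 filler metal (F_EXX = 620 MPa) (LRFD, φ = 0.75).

φR_n ≈ 2200 kN

t_e = 0.707 × 16 = 11.31 mm.
R_nwl = 0.6 × 620 × 11.31 × 440 × 10⁻³ = 1852 kN (longitudinal, 2 welds).
R_nwt = 0.6 × 620 × 11.31 × 215 × 10⁻³ = 904.7 kN (transverse, base value).
(i) R_nwl + R_nwt = 2756 kN; (ii) 0.85 R_nwl + 1.5 R_nwt = 2931 kN.
R_n = max = 2931 kN [governs: (ii)]; φR_n = 2198 kN.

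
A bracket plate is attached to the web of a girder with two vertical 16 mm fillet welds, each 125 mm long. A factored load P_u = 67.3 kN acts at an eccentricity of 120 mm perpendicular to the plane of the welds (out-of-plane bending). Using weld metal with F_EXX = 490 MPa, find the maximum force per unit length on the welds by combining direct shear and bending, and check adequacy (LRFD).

L_w = 2 × 125 = 250 mm; section modulus (unit throat) S = 2 × L²/6 = 5208 mm².
Direct shear f_v = P/L_w = 67.3×10³/250 = 269.2 N/mm.
Moment M = P × e = 67.3×10³ × 120 = 8076000 N·mm; bending f_b = M/S = 1551 N/mm.
f_max = √(f_v² + f_b²) = √(269.2² + 1551²) = 1574 N/mm.
φr_n = 0.75 × 0.6 × 490 × (0.707 × 16) = 2494 N/mm → adequate.

f_max ≈ 1570 N/mm; adequate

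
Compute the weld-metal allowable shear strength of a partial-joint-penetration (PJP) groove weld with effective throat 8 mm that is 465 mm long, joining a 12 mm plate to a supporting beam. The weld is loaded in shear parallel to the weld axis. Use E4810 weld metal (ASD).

E48XX → F_EXX = 480 MPa.
Effective throat (given) t_e = 8 mm.
A_we = 8 × 465 = 3720 mm².
F_nw = 0.6 F_EXX = 288 MPa.
R_n/Ω = (288 × 3720) / 2.0 × 10⁻³ = 535.7 kN.

R_n/Ω ≈ 536 kN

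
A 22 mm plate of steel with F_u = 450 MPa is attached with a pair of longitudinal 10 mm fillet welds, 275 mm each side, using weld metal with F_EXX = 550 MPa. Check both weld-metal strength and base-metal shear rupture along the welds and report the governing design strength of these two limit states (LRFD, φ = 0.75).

φR_n ≈ 962 kN (weld metal governs)

t_e = 0.707 × 10 = 7.07 mm; L = 550 mm.
Weld metal: φR_n = 0.75 × 0.6 × 550 × 7.07 × 550 × 10⁻³ = 962.4 kN.
Base metal (shear rupture): φR_n = 0.75 × 0.6 × 450 × 22 × 550 × 10⁻³ = 2450 kN.
Governing: weld metal.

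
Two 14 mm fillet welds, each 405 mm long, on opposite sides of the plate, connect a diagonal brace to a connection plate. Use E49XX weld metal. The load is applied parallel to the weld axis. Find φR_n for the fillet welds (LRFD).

φR_n ≈ 1770 kN

E49XX → F_EXX = 490 MPa.
Effective throat t_e = 0.707 × 14 = 9.898 mm.
Total length L = 810 mm; A_we = 9.898 × 810 = 8017 mm².
F_nw = 0.6 F_EXX = 0.6 × 490 = 294 MPa.
φR_n = 0.75 × 294 × 8017 × 10⁻³ = 1768 kN.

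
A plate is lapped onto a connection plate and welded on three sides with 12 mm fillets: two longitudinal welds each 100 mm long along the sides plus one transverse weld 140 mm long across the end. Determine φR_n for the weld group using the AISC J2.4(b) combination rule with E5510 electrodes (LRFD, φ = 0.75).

E55XX → F_EXX = 550 MPa.
t_e = 0.707 × 12 = 8.484 mm.
R_nwl = 0.6 × 550 × 8.484 × 200 × 10⁻³ = 559.9 kN (longitudinal, 2 welds).
R_nwt = 0.6 × 550 × 8.484 × 140 × 10⁻³ = 392 kN (transverse, base value).
(i) R_nwl + R_nwt = 951.9 kN; (ii) 0.85 R_nwl + 1.5 R_nwt = 1064 kN.
R_n = max = 1064 kN [governs: (ii)]; φR_n = 797.9 kN.

φR_n ≈ 798 kN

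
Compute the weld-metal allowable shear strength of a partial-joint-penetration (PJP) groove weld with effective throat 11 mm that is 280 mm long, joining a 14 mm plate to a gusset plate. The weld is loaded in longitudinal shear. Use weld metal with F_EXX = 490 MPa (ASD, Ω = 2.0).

Effective throat (given) t_e = 11 mm.
A_we = 11 × 280 = 3080 mm².
F_nw = 0.6 F_EXX = 294 MPa.
R_n/Ω = (294 × 3080) / 2.0 × 10⁻³ = 452.8 kN.

R_n/Ω ≈ 453 kN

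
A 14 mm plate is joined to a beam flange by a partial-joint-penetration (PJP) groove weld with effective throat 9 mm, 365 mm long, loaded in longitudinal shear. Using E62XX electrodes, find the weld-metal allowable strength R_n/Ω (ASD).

R_n/Ω ≈ 611 kN

E62XX → F_EXX = 620 MPa.
Effective throat (given) t_e = 9 mm.
A_we = 9 × 365 = 3285 mm².
F_nw = 0.6 F_EXX = 372 MPa.
R_n/Ω = (372 × 3285) / 2.0 × 10⁻³ = 611 kN.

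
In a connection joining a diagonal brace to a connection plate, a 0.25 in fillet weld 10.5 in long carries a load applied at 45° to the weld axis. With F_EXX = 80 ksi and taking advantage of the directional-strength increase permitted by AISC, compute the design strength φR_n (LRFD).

φR_n ≈ 86.7 kips

t_e = 0.707 × 0.25 = 0.1767 in; A_we = 0.1767 × 10.5 = 1.856 in².
Directional factor: 1.0 + 0.5 sin^1.5(45°) = 1.297.
F_nw = 0.6 × 80 × 1.297 = 62.27 ksi.
φR_n = 0.75 × 62.27 × 1.856 = 86.67 kips.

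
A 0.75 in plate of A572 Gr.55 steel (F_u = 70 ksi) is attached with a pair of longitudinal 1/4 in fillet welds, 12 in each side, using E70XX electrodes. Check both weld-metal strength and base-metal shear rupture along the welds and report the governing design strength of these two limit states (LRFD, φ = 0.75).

φR_n ≈ 134 kips (weld metal governs)

E70XX → F_EXX = 70 ksi.
t_e = 0.707 × 0.25 = 0.1767 in; L = 24 in.
Weld metal: φR_n = 0.75 × 0.6 × 70 × 0.1767 × 24 = 133.6 kips.
Base metal (shear rupture): φR_n = 0.75 × 0.6 × 70 × 0.75 × 24 = 567 kips.
Governing: weld metal.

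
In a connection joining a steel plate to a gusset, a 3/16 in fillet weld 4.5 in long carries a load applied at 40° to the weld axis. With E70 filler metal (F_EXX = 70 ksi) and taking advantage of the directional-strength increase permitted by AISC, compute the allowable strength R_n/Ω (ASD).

t_e = 0.707 × 0.1875 = 0.1326 in; A_we = 0.1326 × 4.5 = 0.5965 in².
Directional factor: 1.0 + 0.5 sin^1.5(40°) = 1.258.
F_nw = 0.6 × 70 × 1.258 = 52.82 ksi.
R_n/Ω = (52.82 × 0.5965) / 2.0 = 15.76 kip.

R_n/Ω ≈ 15.8 kip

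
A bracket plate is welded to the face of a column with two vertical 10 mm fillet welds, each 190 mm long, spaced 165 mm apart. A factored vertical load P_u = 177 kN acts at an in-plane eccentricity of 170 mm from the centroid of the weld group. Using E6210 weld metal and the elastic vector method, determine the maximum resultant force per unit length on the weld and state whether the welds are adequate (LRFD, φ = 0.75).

f_max ≈ 1370 N/mm; adequate

E62XX → F_EXX = 620 MPa.
Total weld length L_w = 380 mm. Treat welds as unit-width lines.
Polar moment about centroid: J = 2[d³/12 + d(b/2)²] = 2[190³/12 + 190×82.5²] = 3730000 mm³.
Direct shear f_v = P/L_w = 177×10³ / 380 = 465.8 N/mm (vertical).
Torsion M = P·e = 177×10³ × 170 = 30090000 N·mm.
Critical point at (x, y) = (82.5, 95) from centroid. f_tx = M·y/J = 766.5 N/mm; f_ty = M·x/J = 665.6 N/mm.
Resultant f_max = √[f_tx² + (f_v + f_ty)²] = √[766.5² + (465.8 + 665.6)²] = 1367 N/mm.
Capacity per unit length: φr_n = 0.75 × 0.6 × 620 × (0.707 × 10) = 1973 N/mm.
1367 ≤ 1973 → adequate.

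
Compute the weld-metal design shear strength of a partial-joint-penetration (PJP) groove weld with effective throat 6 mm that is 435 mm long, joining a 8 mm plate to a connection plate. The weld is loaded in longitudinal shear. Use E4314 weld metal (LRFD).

E43XX → F_EXX = 430 MPa.
Effective throat (given) t_e = 6 mm.
A_we = 6 × 435 = 2610 mm².
F_nw = 0.6 F_EXX = 258 MPa.
φR_n = 0.75 × 258 × 2610 × 10⁻³ = 505 kN.

φR_n ≈ 505 kN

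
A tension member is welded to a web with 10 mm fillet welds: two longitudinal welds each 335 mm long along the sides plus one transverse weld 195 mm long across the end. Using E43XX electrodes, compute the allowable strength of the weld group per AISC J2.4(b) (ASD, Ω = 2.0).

R_n/Ω ≈ 789 kN

E43XX → F_EXX = 430 MPa.
t_e = 0.707 × 10 = 7.07 mm.
R_nwl = 0.6 × 430 × 7.07 × 670 × 10⁻³ = 1222 kN (longitudinal, 2 welds).
R_nwt = 0.6 × 430 × 7.07 × 195 × 10⁻³ = 355.7 kN (transverse, base value).
(i) R_nwl + R_nwt = 1578 kN; (ii) 0.85 R_nwl + 1.5 R_nwt = 1572 kN.
R_n = max = 1578 kN [governs: (i)]; R_n/Ω = 788.9 kN.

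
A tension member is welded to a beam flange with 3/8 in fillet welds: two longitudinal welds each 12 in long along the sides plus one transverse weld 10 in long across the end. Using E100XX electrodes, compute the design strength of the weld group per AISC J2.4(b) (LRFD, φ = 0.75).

E100XX → F_EXX = 100 ksi.
t_e = 0.707 × 0.375 = 0.2651 in.
R_nwl = 0.6 × 100 × 0.2651 × 24 = 381.8 kip (longitudinal, 2 welds).
R_nwt = 0.6 × 100 × 0.2651 × 10 = 159.1 kip (transverse, base value).
(i) R_nwl + R_nwt = 540.9 kip; (ii) 0.85 R_nwl + 1.5 R_nwt = 563.1 kip.
R_n = max = 563.1 kip [governs: (ii)]; φR_n = 422.3 kip.

φR_n ≈ 422 kip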